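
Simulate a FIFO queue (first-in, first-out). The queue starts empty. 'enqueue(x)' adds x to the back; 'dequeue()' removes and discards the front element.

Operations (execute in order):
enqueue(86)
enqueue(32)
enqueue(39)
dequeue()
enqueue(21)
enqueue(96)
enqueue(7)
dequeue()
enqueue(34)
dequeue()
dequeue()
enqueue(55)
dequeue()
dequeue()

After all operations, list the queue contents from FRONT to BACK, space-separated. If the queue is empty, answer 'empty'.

Answer: 34 55

Derivation:
enqueue(86): [86]
enqueue(32): [86, 32]
enqueue(39): [86, 32, 39]
dequeue(): [32, 39]
enqueue(21): [32, 39, 21]
enqueue(96): [32, 39, 21, 96]
enqueue(7): [32, 39, 21, 96, 7]
dequeue(): [39, 21, 96, 7]
enqueue(34): [39, 21, 96, 7, 34]
dequeue(): [21, 96, 7, 34]
dequeue(): [96, 7, 34]
enqueue(55): [96, 7, 34, 55]
dequeue(): [7, 34, 55]
dequeue(): [34, 55]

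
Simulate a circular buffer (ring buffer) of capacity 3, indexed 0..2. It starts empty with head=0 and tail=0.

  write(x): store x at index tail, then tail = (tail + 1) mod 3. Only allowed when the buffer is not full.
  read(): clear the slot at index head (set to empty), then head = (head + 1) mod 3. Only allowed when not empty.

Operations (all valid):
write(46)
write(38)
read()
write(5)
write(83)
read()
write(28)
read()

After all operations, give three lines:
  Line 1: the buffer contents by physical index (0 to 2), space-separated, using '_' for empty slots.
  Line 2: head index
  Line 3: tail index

write(46): buf=[46 _ _], head=0, tail=1, size=1
write(38): buf=[46 38 _], head=0, tail=2, size=2
read(): buf=[_ 38 _], head=1, tail=2, size=1
write(5): buf=[_ 38 5], head=1, tail=0, size=2
write(83): buf=[83 38 5], head=1, tail=1, size=3
read(): buf=[83 _ 5], head=2, tail=1, size=2
write(28): buf=[83 28 5], head=2, tail=2, size=3
read(): buf=[83 28 _], head=0, tail=2, size=2

Answer: 83 28 _
0
2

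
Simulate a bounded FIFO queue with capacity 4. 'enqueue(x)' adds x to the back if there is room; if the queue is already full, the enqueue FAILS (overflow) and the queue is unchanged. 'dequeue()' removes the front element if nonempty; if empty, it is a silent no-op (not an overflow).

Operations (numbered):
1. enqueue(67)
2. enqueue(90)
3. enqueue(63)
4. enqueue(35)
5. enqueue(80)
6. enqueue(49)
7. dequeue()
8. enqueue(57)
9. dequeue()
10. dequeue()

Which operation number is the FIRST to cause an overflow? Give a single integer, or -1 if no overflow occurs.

Answer: 5

Derivation:
1. enqueue(67): size=1
2. enqueue(90): size=2
3. enqueue(63): size=3
4. enqueue(35): size=4
5. enqueue(80): size=4=cap → OVERFLOW (fail)
6. enqueue(49): size=4=cap → OVERFLOW (fail)
7. dequeue(): size=3
8. enqueue(57): size=4
9. dequeue(): size=3
10. dequeue(): size=2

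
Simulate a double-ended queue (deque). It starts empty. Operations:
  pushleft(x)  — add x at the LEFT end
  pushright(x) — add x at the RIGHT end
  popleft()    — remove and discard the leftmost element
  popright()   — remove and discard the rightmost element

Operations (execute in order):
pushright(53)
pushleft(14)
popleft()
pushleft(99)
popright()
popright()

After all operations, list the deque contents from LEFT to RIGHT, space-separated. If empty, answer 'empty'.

pushright(53): [53]
pushleft(14): [14, 53]
popleft(): [53]
pushleft(99): [99, 53]
popright(): [99]
popright(): []

Answer: empty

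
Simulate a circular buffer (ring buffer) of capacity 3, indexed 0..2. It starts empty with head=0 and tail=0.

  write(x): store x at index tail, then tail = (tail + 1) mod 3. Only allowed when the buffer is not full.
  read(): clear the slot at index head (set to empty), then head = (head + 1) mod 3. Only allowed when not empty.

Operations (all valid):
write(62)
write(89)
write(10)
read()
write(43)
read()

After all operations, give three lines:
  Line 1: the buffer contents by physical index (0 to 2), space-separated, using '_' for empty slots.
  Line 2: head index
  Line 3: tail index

Answer: 43 _ 10
2
1

Derivation:
write(62): buf=[62 _ _], head=0, tail=1, size=1
write(89): buf=[62 89 _], head=0, tail=2, size=2
write(10): buf=[62 89 10], head=0, tail=0, size=3
read(): buf=[_ 89 10], head=1, tail=0, size=2
write(43): buf=[43 89 10], head=1, tail=1, size=3
read(): buf=[43 _ 10], head=2, tail=1, size=2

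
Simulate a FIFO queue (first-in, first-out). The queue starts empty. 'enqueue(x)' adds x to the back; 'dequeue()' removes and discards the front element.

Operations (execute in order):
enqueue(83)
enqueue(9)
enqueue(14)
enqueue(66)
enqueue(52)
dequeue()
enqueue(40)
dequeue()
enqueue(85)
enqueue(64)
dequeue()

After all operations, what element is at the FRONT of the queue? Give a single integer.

Answer: 66

Derivation:
enqueue(83): queue = [83]
enqueue(9): queue = [83, 9]
enqueue(14): queue = [83, 9, 14]
enqueue(66): queue = [83, 9, 14, 66]
enqueue(52): queue = [83, 9, 14, 66, 52]
dequeue(): queue = [9, 14, 66, 52]
enqueue(40): queue = [9, 14, 66, 52, 40]
dequeue(): queue = [14, 66, 52, 40]
enqueue(85): queue = [14, 66, 52, 40, 85]
enqueue(64): queue = [14, 66, 52, 40, 85, 64]
dequeue(): queue = [66, 52, 40, 85, 64]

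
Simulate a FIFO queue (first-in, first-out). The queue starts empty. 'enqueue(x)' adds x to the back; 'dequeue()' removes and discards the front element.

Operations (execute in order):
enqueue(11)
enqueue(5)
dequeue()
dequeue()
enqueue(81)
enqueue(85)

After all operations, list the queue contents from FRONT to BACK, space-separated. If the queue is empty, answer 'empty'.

enqueue(11): [11]
enqueue(5): [11, 5]
dequeue(): [5]
dequeue(): []
enqueue(81): [81]
enqueue(85): [81, 85]

Answer: 81 85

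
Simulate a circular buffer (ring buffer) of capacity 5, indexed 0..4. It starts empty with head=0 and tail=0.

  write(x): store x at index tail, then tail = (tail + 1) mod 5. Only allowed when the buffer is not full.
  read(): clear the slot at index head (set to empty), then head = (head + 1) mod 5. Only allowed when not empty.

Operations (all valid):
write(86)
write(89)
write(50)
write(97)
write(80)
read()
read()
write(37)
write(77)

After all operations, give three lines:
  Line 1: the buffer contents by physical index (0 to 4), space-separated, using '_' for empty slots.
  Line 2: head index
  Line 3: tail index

Answer: 37 77 50 97 80
2
2

Derivation:
write(86): buf=[86 _ _ _ _], head=0, tail=1, size=1
write(89): buf=[86 89 _ _ _], head=0, tail=2, size=2
write(50): buf=[86 89 50 _ _], head=0, tail=3, size=3
write(97): buf=[86 89 50 97 _], head=0, tail=4, size=4
write(80): buf=[86 89 50 97 80], head=0, tail=0, size=5
read(): buf=[_ 89 50 97 80], head=1, tail=0, size=4
read(): buf=[_ _ 50 97 80], head=2, tail=0, size=3
write(37): buf=[37 _ 50 97 80], head=2, tail=1, size=4
write(77): buf=[37 77 50 97 80], head=2, tail=2, size=5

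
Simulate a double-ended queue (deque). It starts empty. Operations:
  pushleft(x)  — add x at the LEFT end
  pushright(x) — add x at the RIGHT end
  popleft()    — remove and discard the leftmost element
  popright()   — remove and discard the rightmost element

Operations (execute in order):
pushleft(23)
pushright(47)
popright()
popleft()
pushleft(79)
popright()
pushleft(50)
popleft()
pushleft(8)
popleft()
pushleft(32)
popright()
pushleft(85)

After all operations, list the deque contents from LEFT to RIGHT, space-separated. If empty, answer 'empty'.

Answer: 85

Derivation:
pushleft(23): [23]
pushright(47): [23, 47]
popright(): [23]
popleft(): []
pushleft(79): [79]
popright(): []
pushleft(50): [50]
popleft(): []
pushleft(8): [8]
popleft(): []
pushleft(32): [32]
popright(): []
pushleft(85): [85]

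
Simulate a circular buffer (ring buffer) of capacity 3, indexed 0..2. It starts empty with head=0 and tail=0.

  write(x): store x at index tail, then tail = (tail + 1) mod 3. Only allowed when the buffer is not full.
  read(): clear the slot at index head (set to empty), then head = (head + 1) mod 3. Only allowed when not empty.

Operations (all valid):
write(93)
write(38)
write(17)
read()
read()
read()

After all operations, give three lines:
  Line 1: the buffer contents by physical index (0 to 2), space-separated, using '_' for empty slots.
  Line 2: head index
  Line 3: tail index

Answer: _ _ _
0
0

Derivation:
write(93): buf=[93 _ _], head=0, tail=1, size=1
write(38): buf=[93 38 _], head=0, tail=2, size=2
write(17): buf=[93 38 17], head=0, tail=0, size=3
read(): buf=[_ 38 17], head=1, tail=0, size=2
read(): buf=[_ _ 17], head=2, tail=0, size=1
read(): buf=[_ _ _], head=0, tail=0, size=0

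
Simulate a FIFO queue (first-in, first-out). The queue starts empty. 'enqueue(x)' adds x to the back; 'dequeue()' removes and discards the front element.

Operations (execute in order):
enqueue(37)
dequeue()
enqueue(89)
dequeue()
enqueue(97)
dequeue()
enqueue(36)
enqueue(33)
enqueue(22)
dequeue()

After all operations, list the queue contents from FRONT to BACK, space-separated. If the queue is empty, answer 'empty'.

enqueue(37): [37]
dequeue(): []
enqueue(89): [89]
dequeue(): []
enqueue(97): [97]
dequeue(): []
enqueue(36): [36]
enqueue(33): [36, 33]
enqueue(22): [36, 33, 22]
dequeue(): [33, 22]

Answer: 33 22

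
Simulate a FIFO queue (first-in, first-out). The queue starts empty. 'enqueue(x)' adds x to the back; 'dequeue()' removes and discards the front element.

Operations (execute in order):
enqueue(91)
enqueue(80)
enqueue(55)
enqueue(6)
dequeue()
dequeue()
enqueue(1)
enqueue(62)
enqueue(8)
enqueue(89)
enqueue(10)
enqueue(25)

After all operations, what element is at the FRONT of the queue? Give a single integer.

enqueue(91): queue = [91]
enqueue(80): queue = [91, 80]
enqueue(55): queue = [91, 80, 55]
enqueue(6): queue = [91, 80, 55, 6]
dequeue(): queue = [80, 55, 6]
dequeue(): queue = [55, 6]
enqueue(1): queue = [55, 6, 1]
enqueue(62): queue = [55, 6, 1, 62]
enqueue(8): queue = [55, 6, 1, 62, 8]
enqueue(89): queue = [55, 6, 1, 62, 8, 89]
enqueue(10): queue = [55, 6, 1, 62, 8, 89, 10]
enqueue(25): queue = [55, 6, 1, 62, 8, 89, 10, 25]

Answer: 55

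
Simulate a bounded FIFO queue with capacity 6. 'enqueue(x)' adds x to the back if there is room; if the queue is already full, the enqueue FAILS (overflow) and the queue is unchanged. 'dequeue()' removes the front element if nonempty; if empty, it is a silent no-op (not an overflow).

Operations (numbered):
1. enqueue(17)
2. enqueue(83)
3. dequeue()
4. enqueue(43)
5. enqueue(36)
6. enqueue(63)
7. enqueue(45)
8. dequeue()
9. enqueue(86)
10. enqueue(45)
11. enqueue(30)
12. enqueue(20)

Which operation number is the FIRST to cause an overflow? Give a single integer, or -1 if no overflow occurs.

Answer: 11

Derivation:
1. enqueue(17): size=1
2. enqueue(83): size=2
3. dequeue(): size=1
4. enqueue(43): size=2
5. enqueue(36): size=3
6. enqueue(63): size=4
7. enqueue(45): size=5
8. dequeue(): size=4
9. enqueue(86): size=5
10. enqueue(45): size=6
11. enqueue(30): size=6=cap → OVERFLOW (fail)
12. enqueue(20): size=6=cap → OVERFLOW (fail)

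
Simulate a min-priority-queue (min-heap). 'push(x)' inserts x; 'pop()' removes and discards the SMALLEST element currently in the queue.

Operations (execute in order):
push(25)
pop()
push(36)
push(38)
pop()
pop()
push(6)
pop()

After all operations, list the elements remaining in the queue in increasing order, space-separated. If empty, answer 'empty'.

Answer: empty

Derivation:
push(25): heap contents = [25]
pop() → 25: heap contents = []
push(36): heap contents = [36]
push(38): heap contents = [36, 38]
pop() → 36: heap contents = [38]
pop() → 38: heap contents = []
push(6): heap contents = [6]
pop() → 6: heap contents = []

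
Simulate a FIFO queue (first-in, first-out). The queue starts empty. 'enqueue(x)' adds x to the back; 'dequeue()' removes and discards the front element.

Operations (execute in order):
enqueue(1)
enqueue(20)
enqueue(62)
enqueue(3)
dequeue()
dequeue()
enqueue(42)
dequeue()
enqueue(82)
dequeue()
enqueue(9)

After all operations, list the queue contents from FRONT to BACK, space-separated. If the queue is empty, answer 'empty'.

Answer: 42 82 9

Derivation:
enqueue(1): [1]
enqueue(20): [1, 20]
enqueue(62): [1, 20, 62]
enqueue(3): [1, 20, 62, 3]
dequeue(): [20, 62, 3]
dequeue(): [62, 3]
enqueue(42): [62, 3, 42]
dequeue(): [3, 42]
enqueue(82): [3, 42, 82]
dequeue(): [42, 82]
enqueue(9): [42, 82, 9]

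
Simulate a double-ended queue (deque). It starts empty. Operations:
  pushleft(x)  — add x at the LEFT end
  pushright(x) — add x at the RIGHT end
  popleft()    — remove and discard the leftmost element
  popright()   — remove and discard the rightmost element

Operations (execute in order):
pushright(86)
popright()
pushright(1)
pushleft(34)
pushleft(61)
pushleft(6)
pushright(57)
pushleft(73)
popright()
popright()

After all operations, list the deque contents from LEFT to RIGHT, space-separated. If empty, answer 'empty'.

pushright(86): [86]
popright(): []
pushright(1): [1]
pushleft(34): [34, 1]
pushleft(61): [61, 34, 1]
pushleft(6): [6, 61, 34, 1]
pushright(57): [6, 61, 34, 1, 57]
pushleft(73): [73, 6, 61, 34, 1, 57]
popright(): [73, 6, 61, 34, 1]
popright(): [73, 6, 61, 34]

Answer: 73 6 61 34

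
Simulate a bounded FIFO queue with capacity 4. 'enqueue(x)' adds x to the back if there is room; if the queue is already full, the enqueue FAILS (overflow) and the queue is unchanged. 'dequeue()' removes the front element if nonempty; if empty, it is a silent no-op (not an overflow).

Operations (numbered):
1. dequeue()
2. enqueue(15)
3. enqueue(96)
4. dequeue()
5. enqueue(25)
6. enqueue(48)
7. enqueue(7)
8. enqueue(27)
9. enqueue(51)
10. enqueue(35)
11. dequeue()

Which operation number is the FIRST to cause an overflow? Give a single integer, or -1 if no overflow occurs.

1. dequeue(): empty, no-op, size=0
2. enqueue(15): size=1
3. enqueue(96): size=2
4. dequeue(): size=1
5. enqueue(25): size=2
6. enqueue(48): size=3
7. enqueue(7): size=4
8. enqueue(27): size=4=cap → OVERFLOW (fail)
9. enqueue(51): size=4=cap → OVERFLOW (fail)
10. enqueue(35): size=4=cap → OVERFLOW (fail)
11. dequeue(): size=3

Answer: 8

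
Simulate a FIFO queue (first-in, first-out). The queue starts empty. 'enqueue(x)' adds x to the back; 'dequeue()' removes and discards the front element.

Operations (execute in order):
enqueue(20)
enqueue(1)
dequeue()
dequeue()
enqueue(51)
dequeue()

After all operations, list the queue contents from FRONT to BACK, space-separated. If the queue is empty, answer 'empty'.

enqueue(20): [20]
enqueue(1): [20, 1]
dequeue(): [1]
dequeue(): []
enqueue(51): [51]
dequeue(): []

Answer: empty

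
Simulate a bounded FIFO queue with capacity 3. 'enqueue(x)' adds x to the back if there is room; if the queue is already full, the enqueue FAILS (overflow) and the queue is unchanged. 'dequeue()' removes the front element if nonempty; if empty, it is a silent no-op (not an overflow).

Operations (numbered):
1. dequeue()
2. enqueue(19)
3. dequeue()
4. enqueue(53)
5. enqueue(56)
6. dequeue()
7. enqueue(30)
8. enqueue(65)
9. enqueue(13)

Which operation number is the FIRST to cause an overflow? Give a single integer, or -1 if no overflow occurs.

Answer: 9

Derivation:
1. dequeue(): empty, no-op, size=0
2. enqueue(19): size=1
3. dequeue(): size=0
4. enqueue(53): size=1
5. enqueue(56): size=2
6. dequeue(): size=1
7. enqueue(30): size=2
8. enqueue(65): size=3
9. enqueue(13): size=3=cap → OVERFLOW (fail)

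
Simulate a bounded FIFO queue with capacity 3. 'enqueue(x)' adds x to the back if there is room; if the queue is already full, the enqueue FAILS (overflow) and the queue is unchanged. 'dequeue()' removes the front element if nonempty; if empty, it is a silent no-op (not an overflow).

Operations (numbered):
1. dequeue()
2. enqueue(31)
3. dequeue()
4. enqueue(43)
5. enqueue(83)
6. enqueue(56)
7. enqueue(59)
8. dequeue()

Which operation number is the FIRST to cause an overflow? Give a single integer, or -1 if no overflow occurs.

1. dequeue(): empty, no-op, size=0
2. enqueue(31): size=1
3. dequeue(): size=0
4. enqueue(43): size=1
5. enqueue(83): size=2
6. enqueue(56): size=3
7. enqueue(59): size=3=cap → OVERFLOW (fail)
8. dequeue(): size=2

Answer: 7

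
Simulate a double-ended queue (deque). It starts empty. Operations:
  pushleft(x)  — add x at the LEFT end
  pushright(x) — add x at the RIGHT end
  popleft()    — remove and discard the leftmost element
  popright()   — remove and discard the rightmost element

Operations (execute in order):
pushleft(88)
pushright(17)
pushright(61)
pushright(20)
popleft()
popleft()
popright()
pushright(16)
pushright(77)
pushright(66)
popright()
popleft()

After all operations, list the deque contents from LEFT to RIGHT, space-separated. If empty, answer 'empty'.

Answer: 16 77

Derivation:
pushleft(88): [88]
pushright(17): [88, 17]
pushright(61): [88, 17, 61]
pushright(20): [88, 17, 61, 20]
popleft(): [17, 61, 20]
popleft(): [61, 20]
popright(): [61]
pushright(16): [61, 16]
pushright(77): [61, 16, 77]
pushright(66): [61, 16, 77, 66]
popright(): [61, 16, 77]
popleft(): [16, 77]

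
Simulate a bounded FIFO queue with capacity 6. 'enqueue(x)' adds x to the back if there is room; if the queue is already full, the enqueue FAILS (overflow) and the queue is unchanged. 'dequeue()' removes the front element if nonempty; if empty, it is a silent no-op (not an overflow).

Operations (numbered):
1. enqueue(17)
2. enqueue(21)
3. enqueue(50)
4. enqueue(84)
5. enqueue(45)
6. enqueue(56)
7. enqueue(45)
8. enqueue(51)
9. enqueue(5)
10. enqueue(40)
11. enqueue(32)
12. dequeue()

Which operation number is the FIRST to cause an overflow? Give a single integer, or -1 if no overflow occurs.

Answer: 7

Derivation:
1. enqueue(17): size=1
2. enqueue(21): size=2
3. enqueue(50): size=3
4. enqueue(84): size=4
5. enqueue(45): size=5
6. enqueue(56): size=6
7. enqueue(45): size=6=cap → OVERFLOW (fail)
8. enqueue(51): size=6=cap → OVERFLOW (fail)
9. enqueue(5): size=6=cap → OVERFLOW (fail)
10. enqueue(40): size=6=cap → OVERFLOW (fail)
11. enqueue(32): size=6=cap → OVERFLOW (fail)
12. dequeue(): size=5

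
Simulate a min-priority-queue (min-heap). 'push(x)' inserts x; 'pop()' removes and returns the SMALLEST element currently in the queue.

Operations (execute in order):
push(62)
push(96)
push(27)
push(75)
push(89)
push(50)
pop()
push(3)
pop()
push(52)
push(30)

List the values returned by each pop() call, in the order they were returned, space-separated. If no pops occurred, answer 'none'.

push(62): heap contents = [62]
push(96): heap contents = [62, 96]
push(27): heap contents = [27, 62, 96]
push(75): heap contents = [27, 62, 75, 96]
push(89): heap contents = [27, 62, 75, 89, 96]
push(50): heap contents = [27, 50, 62, 75, 89, 96]
pop() → 27: heap contents = [50, 62, 75, 89, 96]
push(3): heap contents = [3, 50, 62, 75, 89, 96]
pop() → 3: heap contents = [50, 62, 75, 89, 96]
push(52): heap contents = [50, 52, 62, 75, 89, 96]
push(30): heap contents = [30, 50, 52, 62, 75, 89, 96]

Answer: 27 3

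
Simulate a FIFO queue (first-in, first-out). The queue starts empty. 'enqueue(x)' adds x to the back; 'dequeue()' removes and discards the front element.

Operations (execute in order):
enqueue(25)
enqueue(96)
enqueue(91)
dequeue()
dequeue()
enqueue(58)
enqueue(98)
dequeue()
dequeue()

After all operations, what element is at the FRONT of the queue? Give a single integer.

enqueue(25): queue = [25]
enqueue(96): queue = [25, 96]
enqueue(91): queue = [25, 96, 91]
dequeue(): queue = [96, 91]
dequeue(): queue = [91]
enqueue(58): queue = [91, 58]
enqueue(98): queue = [91, 58, 98]
dequeue(): queue = [58, 98]
dequeue(): queue = [98]

Answer: 98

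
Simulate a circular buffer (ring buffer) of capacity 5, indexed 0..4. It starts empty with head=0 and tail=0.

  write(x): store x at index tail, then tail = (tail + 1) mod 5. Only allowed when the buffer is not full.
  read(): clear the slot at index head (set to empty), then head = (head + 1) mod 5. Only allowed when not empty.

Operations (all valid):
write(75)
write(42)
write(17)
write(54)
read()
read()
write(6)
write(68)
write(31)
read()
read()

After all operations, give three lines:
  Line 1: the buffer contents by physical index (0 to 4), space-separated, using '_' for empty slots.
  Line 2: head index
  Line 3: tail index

Answer: 68 31 _ _ 6
4
2

Derivation:
write(75): buf=[75 _ _ _ _], head=0, tail=1, size=1
write(42): buf=[75 42 _ _ _], head=0, tail=2, size=2
write(17): buf=[75 42 17 _ _], head=0, tail=3, size=3
write(54): buf=[75 42 17 54 _], head=0, tail=4, size=4
read(): buf=[_ 42 17 54 _], head=1, tail=4, size=3
read(): buf=[_ _ 17 54 _], head=2, tail=4, size=2
write(6): buf=[_ _ 17 54 6], head=2, tail=0, size=3
write(68): buf=[68 _ 17 54 6], head=2, tail=1, size=4
write(31): buf=[68 31 17 54 6], head=2, tail=2, size=5
read(): buf=[68 31 _ 54 6], head=3, tail=2, size=4
read(): buf=[68 31 _ _ 6], head=4, tail=2, size=3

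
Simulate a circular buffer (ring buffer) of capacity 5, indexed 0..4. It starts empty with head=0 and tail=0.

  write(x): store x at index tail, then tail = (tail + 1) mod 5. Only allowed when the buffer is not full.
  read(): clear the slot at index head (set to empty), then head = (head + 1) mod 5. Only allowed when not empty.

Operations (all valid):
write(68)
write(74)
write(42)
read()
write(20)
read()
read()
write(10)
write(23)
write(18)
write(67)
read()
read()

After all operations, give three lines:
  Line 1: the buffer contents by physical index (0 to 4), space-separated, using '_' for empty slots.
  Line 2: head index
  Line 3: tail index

Answer: 23 18 67 _ _
0
3

Derivation:
write(68): buf=[68 _ _ _ _], head=0, tail=1, size=1
write(74): buf=[68 74 _ _ _], head=0, tail=2, size=2
write(42): buf=[68 74 42 _ _], head=0, tail=3, size=3
read(): buf=[_ 74 42 _ _], head=1, tail=3, size=2
write(20): buf=[_ 74 42 20 _], head=1, tail=4, size=3
read(): buf=[_ _ 42 20 _], head=2, tail=4, size=2
read(): buf=[_ _ _ 20 _], head=3, tail=4, size=1
write(10): buf=[_ _ _ 20 10], head=3, tail=0, size=2
write(23): buf=[23 _ _ 20 10], head=3, tail=1, size=3
write(18): buf=[23 18 _ 20 10], head=3, tail=2, size=4
write(67): buf=[23 18 67 20 10], head=3, tail=3, size=5
read(): buf=[23 18 67 _ 10], head=4, tail=3, size=4
read(): buf=[23 18 67 _ _], head=0, tail=3, size=3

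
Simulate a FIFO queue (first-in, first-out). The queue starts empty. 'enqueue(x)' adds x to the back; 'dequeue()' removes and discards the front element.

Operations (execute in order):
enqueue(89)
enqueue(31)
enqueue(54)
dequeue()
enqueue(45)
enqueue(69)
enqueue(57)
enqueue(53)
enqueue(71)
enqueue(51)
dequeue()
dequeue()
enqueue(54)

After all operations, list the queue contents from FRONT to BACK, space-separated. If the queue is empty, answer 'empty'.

enqueue(89): [89]
enqueue(31): [89, 31]
enqueue(54): [89, 31, 54]
dequeue(): [31, 54]
enqueue(45): [31, 54, 45]
enqueue(69): [31, 54, 45, 69]
enqueue(57): [31, 54, 45, 69, 57]
enqueue(53): [31, 54, 45, 69, 57, 53]
enqueue(71): [31, 54, 45, 69, 57, 53, 71]
enqueue(51): [31, 54, 45, 69, 57, 53, 71, 51]
dequeue(): [54, 45, 69, 57, 53, 71, 51]
dequeue(): [45, 69, 57, 53, 71, 51]
enqueue(54): [45, 69, 57, 53, 71, 51, 54]

Answer: 45 69 57 53 71 51 54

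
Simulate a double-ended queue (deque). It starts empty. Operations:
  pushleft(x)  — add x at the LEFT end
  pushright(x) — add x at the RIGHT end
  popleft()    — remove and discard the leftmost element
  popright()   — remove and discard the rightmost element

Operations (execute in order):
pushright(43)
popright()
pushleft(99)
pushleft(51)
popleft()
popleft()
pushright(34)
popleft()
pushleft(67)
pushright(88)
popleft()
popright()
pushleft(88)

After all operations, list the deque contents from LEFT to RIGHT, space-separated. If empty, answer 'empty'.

Answer: 88

Derivation:
pushright(43): [43]
popright(): []
pushleft(99): [99]
pushleft(51): [51, 99]
popleft(): [99]
popleft(): []
pushright(34): [34]
popleft(): []
pushleft(67): [67]
pushright(88): [67, 88]
popleft(): [88]
popright(): []
pushleft(88): [88]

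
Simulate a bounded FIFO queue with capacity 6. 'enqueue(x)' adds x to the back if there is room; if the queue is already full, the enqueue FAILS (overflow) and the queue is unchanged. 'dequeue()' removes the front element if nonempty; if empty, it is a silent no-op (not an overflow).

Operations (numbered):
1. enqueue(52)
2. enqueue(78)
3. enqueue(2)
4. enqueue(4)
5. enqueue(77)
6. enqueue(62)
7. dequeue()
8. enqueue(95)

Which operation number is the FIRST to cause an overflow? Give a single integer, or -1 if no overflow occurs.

Answer: -1

Derivation:
1. enqueue(52): size=1
2. enqueue(78): size=2
3. enqueue(2): size=3
4. enqueue(4): size=4
5. enqueue(77): size=5
6. enqueue(62): size=6
7. dequeue(): size=5
8. enqueue(95): size=6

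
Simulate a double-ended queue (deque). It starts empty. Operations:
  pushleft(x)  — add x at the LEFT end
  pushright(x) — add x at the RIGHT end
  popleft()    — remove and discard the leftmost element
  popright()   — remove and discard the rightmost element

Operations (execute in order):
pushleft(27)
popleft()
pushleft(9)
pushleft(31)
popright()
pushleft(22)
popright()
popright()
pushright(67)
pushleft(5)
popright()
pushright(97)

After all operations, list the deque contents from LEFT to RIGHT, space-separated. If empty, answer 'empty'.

pushleft(27): [27]
popleft(): []
pushleft(9): [9]
pushleft(31): [31, 9]
popright(): [31]
pushleft(22): [22, 31]
popright(): [22]
popright(): []
pushright(67): [67]
pushleft(5): [5, 67]
popright(): [5]
pushright(97): [5, 97]

Answer: 5 97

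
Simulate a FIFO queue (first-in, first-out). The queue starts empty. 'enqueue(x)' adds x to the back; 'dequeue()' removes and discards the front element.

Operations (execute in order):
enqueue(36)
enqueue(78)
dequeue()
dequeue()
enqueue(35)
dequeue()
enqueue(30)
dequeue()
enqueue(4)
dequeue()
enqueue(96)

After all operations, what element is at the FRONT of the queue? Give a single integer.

enqueue(36): queue = [36]
enqueue(78): queue = [36, 78]
dequeue(): queue = [78]
dequeue(): queue = []
enqueue(35): queue = [35]
dequeue(): queue = []
enqueue(30): queue = [30]
dequeue(): queue = []
enqueue(4): queue = [4]
dequeue(): queue = []
enqueue(96): queue = [96]

Answer: 96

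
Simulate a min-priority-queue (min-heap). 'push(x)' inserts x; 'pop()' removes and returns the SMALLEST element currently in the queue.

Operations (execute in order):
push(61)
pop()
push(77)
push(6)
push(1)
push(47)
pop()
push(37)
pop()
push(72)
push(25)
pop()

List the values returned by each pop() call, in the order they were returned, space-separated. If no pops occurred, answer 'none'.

push(61): heap contents = [61]
pop() → 61: heap contents = []
push(77): heap contents = [77]
push(6): heap contents = [6, 77]
push(1): heap contents = [1, 6, 77]
push(47): heap contents = [1, 6, 47, 77]
pop() → 1: heap contents = [6, 47, 77]
push(37): heap contents = [6, 37, 47, 77]
pop() → 6: heap contents = [37, 47, 77]
push(72): heap contents = [37, 47, 72, 77]
push(25): heap contents = [25, 37, 47, 72, 77]
pop() → 25: heap contents = [37, 47, 72, 77]

Answer: 61 1 6 25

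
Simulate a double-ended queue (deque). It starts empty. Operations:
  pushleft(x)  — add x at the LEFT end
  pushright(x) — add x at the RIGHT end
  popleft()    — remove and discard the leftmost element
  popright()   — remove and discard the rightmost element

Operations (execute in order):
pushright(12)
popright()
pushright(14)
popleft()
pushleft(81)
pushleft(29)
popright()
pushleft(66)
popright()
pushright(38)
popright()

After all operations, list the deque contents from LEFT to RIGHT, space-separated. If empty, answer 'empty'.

pushright(12): [12]
popright(): []
pushright(14): [14]
popleft(): []
pushleft(81): [81]
pushleft(29): [29, 81]
popright(): [29]
pushleft(66): [66, 29]
popright(): [66]
pushright(38): [66, 38]
popright(): [66]

Answer: 66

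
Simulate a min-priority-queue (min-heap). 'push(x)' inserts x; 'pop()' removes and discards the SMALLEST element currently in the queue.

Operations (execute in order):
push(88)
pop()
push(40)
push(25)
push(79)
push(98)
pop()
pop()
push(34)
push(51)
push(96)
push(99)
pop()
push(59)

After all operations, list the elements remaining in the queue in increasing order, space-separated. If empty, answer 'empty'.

Answer: 51 59 79 96 98 99

Derivation:
push(88): heap contents = [88]
pop() → 88: heap contents = []
push(40): heap contents = [40]
push(25): heap contents = [25, 40]
push(79): heap contents = [25, 40, 79]
push(98): heap contents = [25, 40, 79, 98]
pop() → 25: heap contents = [40, 79, 98]
pop() → 40: heap contents = [79, 98]
push(34): heap contents = [34, 79, 98]
push(51): heap contents = [34, 51, 79, 98]
push(96): heap contents = [34, 51, 79, 96, 98]
push(99): heap contents = [34, 51, 79, 96, 98, 99]
pop() → 34: heap contents = [51, 79, 96, 98, 99]
push(59): heap contents = [51, 59, 79, 96, 98, 99]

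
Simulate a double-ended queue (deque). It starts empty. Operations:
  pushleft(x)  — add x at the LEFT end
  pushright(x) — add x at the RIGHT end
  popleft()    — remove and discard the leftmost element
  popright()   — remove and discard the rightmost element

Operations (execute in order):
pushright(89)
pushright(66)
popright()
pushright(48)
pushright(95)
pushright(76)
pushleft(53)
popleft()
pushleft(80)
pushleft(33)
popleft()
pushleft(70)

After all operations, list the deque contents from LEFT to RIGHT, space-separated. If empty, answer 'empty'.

pushright(89): [89]
pushright(66): [89, 66]
popright(): [89]
pushright(48): [89, 48]
pushright(95): [89, 48, 95]
pushright(76): [89, 48, 95, 76]
pushleft(53): [53, 89, 48, 95, 76]
popleft(): [89, 48, 95, 76]
pushleft(80): [80, 89, 48, 95, 76]
pushleft(33): [33, 80, 89, 48, 95, 76]
popleft(): [80, 89, 48, 95, 76]
pushleft(70): [70, 80, 89, 48, 95, 76]

Answer: 70 80 89 48 95 76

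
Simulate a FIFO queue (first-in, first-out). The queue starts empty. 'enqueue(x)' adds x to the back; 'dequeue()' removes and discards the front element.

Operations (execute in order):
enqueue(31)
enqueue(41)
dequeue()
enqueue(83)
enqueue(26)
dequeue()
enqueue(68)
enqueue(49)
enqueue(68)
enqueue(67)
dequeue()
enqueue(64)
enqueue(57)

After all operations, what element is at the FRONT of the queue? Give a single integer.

Answer: 26

Derivation:
enqueue(31): queue = [31]
enqueue(41): queue = [31, 41]
dequeue(): queue = [41]
enqueue(83): queue = [41, 83]
enqueue(26): queue = [41, 83, 26]
dequeue(): queue = [83, 26]
enqueue(68): queue = [83, 26, 68]
enqueue(49): queue = [83, 26, 68, 49]
enqueue(68): queue = [83, 26, 68, 49, 68]
enqueue(67): queue = [83, 26, 68, 49, 68, 67]
dequeue(): queue = [26, 68, 49, 68, 67]
enqueue(64): queue = [26, 68, 49, 68, 67, 64]
enqueue(57): queue = [26, 68, 49, 68, 67, 64, 57]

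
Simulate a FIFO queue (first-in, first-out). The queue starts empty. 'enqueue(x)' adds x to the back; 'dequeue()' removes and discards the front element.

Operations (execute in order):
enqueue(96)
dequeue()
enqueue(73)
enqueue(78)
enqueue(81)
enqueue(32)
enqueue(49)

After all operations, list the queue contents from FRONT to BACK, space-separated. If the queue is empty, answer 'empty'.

enqueue(96): [96]
dequeue(): []
enqueue(73): [73]
enqueue(78): [73, 78]
enqueue(81): [73, 78, 81]
enqueue(32): [73, 78, 81, 32]
enqueue(49): [73, 78, 81, 32, 49]

Answer: 73 78 81 32 49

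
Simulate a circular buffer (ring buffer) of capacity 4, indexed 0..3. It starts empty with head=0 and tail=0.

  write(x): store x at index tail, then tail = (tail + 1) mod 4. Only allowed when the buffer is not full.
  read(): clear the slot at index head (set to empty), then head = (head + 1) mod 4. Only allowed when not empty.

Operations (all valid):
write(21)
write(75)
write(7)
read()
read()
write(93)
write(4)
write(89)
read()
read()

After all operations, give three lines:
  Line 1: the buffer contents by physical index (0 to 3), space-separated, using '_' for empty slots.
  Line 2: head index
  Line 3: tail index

Answer: 4 89 _ _
0
2

Derivation:
write(21): buf=[21 _ _ _], head=0, tail=1, size=1
write(75): buf=[21 75 _ _], head=0, tail=2, size=2
write(7): buf=[21 75 7 _], head=0, tail=3, size=3
read(): buf=[_ 75 7 _], head=1, tail=3, size=2
read(): buf=[_ _ 7 _], head=2, tail=3, size=1
write(93): buf=[_ _ 7 93], head=2, tail=0, size=2
write(4): buf=[4 _ 7 93], head=2, tail=1, size=3
write(89): buf=[4 89 7 93], head=2, tail=2, size=4
read(): buf=[4 89 _ 93], head=3, tail=2, size=3
read(): buf=[4 89 _ _], head=0, tail=2, size=2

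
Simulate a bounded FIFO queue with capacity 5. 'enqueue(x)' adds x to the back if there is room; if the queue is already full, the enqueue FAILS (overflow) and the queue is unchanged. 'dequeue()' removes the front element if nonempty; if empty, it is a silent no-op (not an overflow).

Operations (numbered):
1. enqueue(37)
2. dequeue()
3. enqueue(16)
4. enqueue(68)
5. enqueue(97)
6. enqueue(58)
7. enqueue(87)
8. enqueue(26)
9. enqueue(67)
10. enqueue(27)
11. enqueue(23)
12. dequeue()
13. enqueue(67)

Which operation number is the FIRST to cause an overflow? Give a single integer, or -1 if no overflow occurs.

1. enqueue(37): size=1
2. dequeue(): size=0
3. enqueue(16): size=1
4. enqueue(68): size=2
5. enqueue(97): size=3
6. enqueue(58): size=4
7. enqueue(87): size=5
8. enqueue(26): size=5=cap → OVERFLOW (fail)
9. enqueue(67): size=5=cap → OVERFLOW (fail)
10. enqueue(27): size=5=cap → OVERFLOW (fail)
11. enqueue(23): size=5=cap → OVERFLOW (fail)
12. dequeue(): size=4
13. enqueue(67): size=5

Answer: 8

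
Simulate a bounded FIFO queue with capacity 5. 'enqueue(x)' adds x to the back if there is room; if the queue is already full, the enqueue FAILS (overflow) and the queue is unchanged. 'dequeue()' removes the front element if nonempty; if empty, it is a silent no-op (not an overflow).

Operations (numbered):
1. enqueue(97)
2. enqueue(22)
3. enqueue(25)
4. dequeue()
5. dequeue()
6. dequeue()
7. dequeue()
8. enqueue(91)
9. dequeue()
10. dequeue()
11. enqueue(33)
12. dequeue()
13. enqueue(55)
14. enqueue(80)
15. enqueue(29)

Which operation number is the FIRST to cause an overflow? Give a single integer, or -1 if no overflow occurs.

Answer: -1

Derivation:
1. enqueue(97): size=1
2. enqueue(22): size=2
3. enqueue(25): size=3
4. dequeue(): size=2
5. dequeue(): size=1
6. dequeue(): size=0
7. dequeue(): empty, no-op, size=0
8. enqueue(91): size=1
9. dequeue(): size=0
10. dequeue(): empty, no-op, size=0
11. enqueue(33): size=1
12. dequeue(): size=0
13. enqueue(55): size=1
14. enqueue(80): size=2
15. enqueue(29): size=3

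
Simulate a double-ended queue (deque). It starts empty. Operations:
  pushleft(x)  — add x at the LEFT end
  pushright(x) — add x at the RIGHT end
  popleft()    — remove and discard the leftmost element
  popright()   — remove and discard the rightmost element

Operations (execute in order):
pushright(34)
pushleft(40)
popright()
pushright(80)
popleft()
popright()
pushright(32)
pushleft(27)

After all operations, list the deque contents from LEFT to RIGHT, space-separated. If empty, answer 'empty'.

pushright(34): [34]
pushleft(40): [40, 34]
popright(): [40]
pushright(80): [40, 80]
popleft(): [80]
popright(): []
pushright(32): [32]
pushleft(27): [27, 32]

Answer: 27 32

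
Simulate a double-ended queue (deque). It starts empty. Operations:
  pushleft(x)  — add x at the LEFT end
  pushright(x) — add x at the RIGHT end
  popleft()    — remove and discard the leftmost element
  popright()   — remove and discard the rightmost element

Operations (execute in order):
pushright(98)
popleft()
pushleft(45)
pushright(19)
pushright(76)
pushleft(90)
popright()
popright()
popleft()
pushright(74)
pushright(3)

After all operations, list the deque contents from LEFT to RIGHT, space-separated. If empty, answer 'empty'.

pushright(98): [98]
popleft(): []
pushleft(45): [45]
pushright(19): [45, 19]
pushright(76): [45, 19, 76]
pushleft(90): [90, 45, 19, 76]
popright(): [90, 45, 19]
popright(): [90, 45]
popleft(): [45]
pushright(74): [45, 74]
pushright(3): [45, 74, 3]

Answer: 45 74 3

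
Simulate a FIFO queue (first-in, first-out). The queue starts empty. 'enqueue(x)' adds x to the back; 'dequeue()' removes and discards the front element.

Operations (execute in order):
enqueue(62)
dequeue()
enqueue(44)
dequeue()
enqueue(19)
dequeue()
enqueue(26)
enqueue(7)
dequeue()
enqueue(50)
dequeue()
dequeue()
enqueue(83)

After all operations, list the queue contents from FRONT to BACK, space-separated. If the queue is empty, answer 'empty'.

enqueue(62): [62]
dequeue(): []
enqueue(44): [44]
dequeue(): []
enqueue(19): [19]
dequeue(): []
enqueue(26): [26]
enqueue(7): [26, 7]
dequeue(): [7]
enqueue(50): [7, 50]
dequeue(): [50]
dequeue(): []
enqueue(83): [83]

Answer: 83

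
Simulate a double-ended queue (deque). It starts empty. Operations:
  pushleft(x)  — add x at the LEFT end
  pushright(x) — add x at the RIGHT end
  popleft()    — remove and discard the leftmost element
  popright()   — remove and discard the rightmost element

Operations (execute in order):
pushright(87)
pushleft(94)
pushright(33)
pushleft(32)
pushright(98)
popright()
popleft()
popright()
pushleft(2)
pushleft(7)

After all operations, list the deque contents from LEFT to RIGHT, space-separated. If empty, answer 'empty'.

pushright(87): [87]
pushleft(94): [94, 87]
pushright(33): [94, 87, 33]
pushleft(32): [32, 94, 87, 33]
pushright(98): [32, 94, 87, 33, 98]
popright(): [32, 94, 87, 33]
popleft(): [94, 87, 33]
popright(): [94, 87]
pushleft(2): [2, 94, 87]
pushleft(7): [7, 2, 94, 87]

Answer: 7 2 94 87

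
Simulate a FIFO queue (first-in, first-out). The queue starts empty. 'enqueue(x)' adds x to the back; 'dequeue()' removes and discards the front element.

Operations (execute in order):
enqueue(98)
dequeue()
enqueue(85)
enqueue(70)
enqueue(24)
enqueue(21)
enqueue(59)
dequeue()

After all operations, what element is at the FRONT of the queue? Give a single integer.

enqueue(98): queue = [98]
dequeue(): queue = []
enqueue(85): queue = [85]
enqueue(70): queue = [85, 70]
enqueue(24): queue = [85, 70, 24]
enqueue(21): queue = [85, 70, 24, 21]
enqueue(59): queue = [85, 70, 24, 21, 59]
dequeue(): queue = [70, 24, 21, 59]

Answer: 70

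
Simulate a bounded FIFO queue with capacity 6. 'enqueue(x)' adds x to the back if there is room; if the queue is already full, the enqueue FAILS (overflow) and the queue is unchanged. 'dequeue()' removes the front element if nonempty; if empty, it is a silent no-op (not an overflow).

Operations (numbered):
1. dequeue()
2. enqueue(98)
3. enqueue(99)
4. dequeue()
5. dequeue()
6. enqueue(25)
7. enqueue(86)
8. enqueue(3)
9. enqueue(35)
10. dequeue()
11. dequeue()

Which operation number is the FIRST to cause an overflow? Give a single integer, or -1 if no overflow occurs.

Answer: -1

Derivation:
1. dequeue(): empty, no-op, size=0
2. enqueue(98): size=1
3. enqueue(99): size=2
4. dequeue(): size=1
5. dequeue(): size=0
6. enqueue(25): size=1
7. enqueue(86): size=2
8. enqueue(3): size=3
9. enqueue(35): size=4
10. dequeue(): size=3
11. dequeue(): size=2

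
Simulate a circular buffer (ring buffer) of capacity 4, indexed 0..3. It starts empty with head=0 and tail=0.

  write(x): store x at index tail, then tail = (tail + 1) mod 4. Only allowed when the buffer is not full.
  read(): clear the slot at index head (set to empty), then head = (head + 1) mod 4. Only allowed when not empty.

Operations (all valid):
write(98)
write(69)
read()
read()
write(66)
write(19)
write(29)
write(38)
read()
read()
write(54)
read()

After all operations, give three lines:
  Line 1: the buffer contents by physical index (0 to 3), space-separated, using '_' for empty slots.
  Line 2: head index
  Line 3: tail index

write(98): buf=[98 _ _ _], head=0, tail=1, size=1
write(69): buf=[98 69 _ _], head=0, tail=2, size=2
read(): buf=[_ 69 _ _], head=1, tail=2, size=1
read(): buf=[_ _ _ _], head=2, tail=2, size=0
write(66): buf=[_ _ 66 _], head=2, tail=3, size=1
write(19): buf=[_ _ 66 19], head=2, tail=0, size=2
write(29): buf=[29 _ 66 19], head=2, tail=1, size=3
write(38): buf=[29 38 66 19], head=2, tail=2, size=4
read(): buf=[29 38 _ 19], head=3, tail=2, size=3
read(): buf=[29 38 _ _], head=0, tail=2, size=2
write(54): buf=[29 38 54 _], head=0, tail=3, size=3
read(): buf=[_ 38 54 _], head=1, tail=3, size=2

Answer: _ 38 54 _
1
3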